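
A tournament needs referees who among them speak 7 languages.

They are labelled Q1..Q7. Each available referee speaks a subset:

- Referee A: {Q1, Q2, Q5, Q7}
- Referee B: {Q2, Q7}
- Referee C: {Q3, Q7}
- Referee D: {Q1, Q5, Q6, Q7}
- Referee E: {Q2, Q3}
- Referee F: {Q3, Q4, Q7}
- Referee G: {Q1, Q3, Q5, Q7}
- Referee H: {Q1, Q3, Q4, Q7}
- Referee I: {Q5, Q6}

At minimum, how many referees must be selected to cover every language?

E and H and I together: E ∪ H ∪ I = {Q1, Q2, Q3, Q4, Q5, Q6, Q7} — every language is covered.
No 2 of the 9 referees cover everything (all 36 combinations miss at least one language), so 3 is optimal.

3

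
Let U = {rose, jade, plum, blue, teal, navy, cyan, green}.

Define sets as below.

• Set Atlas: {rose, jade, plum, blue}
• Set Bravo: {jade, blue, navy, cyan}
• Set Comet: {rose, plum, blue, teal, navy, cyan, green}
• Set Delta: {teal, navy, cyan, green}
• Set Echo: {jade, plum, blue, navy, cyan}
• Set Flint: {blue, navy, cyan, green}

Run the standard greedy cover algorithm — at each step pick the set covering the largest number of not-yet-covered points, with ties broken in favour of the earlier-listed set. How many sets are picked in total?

Greedy: pick Comet (covers 7 new) → pick Atlas (covers 1 new). Total picks: 2.

2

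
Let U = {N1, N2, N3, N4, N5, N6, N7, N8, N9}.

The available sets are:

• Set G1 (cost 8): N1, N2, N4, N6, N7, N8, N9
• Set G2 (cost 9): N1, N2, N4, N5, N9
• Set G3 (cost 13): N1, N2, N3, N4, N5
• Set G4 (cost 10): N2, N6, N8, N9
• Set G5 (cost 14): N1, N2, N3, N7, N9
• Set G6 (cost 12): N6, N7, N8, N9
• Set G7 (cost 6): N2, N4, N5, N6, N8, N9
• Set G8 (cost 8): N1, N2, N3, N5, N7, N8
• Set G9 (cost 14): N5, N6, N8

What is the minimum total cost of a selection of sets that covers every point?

G7, G8 together cover every point (G7 ∪ G8 = {N1, N2, N3, N4, N5, N6, N7, N8, N9}); total cost 6 + 8 = 14.
No covering selection has total cost below 14.

14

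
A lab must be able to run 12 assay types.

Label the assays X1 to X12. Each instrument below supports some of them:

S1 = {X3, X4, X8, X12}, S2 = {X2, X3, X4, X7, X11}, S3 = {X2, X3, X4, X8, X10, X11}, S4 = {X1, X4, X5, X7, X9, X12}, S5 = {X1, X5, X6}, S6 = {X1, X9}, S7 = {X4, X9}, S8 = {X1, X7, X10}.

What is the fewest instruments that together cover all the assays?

Take {S3, S4, S5}. Their union is {X1, X2, X3, X4, X5, X6, X7, X8, X9, X10, X11, X12}, which is all 12 assays.
Only S5 contains X6, so S5 is forced; the remaining 9 assays need at least 2 more instruments (each remaining instrument adds at most 6) — so at least 3 instruments are needed, and 3 is optimal.

3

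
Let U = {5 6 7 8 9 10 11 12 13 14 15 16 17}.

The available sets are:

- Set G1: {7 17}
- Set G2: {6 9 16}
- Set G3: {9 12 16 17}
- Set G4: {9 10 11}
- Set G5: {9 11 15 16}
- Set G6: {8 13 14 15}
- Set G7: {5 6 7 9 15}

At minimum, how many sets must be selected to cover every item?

4

Take {G3, G4, G6, G7}. Their union is {5, 6, 7, 8, 9, 10, 11, 12, 13, 14, 15, 16, 17}, which is all 13 items.
Only G7 contains 5, so G7 is forced; the remaining 8 items need at least 3 more sets (each remaining set adds at most 3) — so at least 4 sets are needed, and 4 is optimal.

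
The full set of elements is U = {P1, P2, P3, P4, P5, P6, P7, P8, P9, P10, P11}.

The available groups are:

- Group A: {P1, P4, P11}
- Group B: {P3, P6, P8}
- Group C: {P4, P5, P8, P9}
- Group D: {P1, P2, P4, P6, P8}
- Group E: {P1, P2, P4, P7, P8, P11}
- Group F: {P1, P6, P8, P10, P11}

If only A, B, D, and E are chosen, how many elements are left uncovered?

Union of A, B, D, E = {P1, P2, P3, P4, P6, P7, P8, P11}.
Not covered: P5, P9, P10 — 3 elements.

3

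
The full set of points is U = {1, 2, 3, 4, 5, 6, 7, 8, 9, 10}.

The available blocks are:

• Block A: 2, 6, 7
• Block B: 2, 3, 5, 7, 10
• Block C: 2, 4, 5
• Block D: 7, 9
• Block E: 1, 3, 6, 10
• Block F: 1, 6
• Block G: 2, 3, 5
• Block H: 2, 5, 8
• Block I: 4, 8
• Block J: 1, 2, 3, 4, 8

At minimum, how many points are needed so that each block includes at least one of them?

4

The 4 points {2, 6, 8, 9} hit every block.
The blocks D, F, G, I are pairwise disjoint, so any hitting set needs a separate point for each — at least 4. Hence 4 is optimal.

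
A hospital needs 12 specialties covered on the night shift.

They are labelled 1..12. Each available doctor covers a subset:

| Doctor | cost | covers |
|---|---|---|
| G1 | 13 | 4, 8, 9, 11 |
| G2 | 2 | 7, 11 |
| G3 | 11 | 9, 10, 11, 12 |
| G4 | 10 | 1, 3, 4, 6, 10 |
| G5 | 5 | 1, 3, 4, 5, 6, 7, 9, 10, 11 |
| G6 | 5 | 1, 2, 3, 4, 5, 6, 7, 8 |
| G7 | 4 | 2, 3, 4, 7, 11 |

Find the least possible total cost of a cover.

16

G3, G6 together cover every specialty (G3 ∪ G6 = {1, 2, 3, 4, 5, 6, 7, 8, 9, 10, 11, 12}); total cost 11 + 5 = 16.
The greedy pick G5, G6, G3 costs 21; no covering selection beats 16.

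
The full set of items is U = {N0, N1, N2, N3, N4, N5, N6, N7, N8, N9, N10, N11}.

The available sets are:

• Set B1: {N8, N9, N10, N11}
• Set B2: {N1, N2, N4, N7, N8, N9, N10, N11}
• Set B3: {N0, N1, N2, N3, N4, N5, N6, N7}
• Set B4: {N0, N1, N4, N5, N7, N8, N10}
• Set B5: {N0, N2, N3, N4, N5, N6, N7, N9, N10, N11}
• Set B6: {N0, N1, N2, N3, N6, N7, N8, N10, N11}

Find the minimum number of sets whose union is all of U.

B5 and B6 cover everything between them: the union {N0, N1, N2, N3, N4, N5, N6, N7, N8, N9, N10, N11} is all of U.
No single set has all 12 items (the largest, B5, has 10), so 2 is optimal.

2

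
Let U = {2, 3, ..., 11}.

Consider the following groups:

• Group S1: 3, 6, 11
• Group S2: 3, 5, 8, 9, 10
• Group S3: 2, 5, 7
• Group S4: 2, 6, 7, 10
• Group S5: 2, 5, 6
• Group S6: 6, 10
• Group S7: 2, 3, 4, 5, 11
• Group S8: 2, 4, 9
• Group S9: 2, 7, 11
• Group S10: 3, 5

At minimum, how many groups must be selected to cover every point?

3

S2, S4, and S7 cover everything between them: the union {2, 3, 4, 5, 6, 7, 8, 9, 10, 11} is all of U.
Only S2 contains 8, so S2 is forced; the remaining 5 points need at least 2 more groups (each remaining group adds at most 3) — so at least 3 groups are needed, and 3 is optimal.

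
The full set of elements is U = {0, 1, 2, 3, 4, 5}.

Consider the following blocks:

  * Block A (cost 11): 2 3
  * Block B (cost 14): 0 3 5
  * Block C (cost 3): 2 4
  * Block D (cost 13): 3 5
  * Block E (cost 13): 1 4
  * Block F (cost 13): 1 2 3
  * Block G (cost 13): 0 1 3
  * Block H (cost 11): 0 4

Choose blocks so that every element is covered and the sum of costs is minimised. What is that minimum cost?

29

C, D, G together cover every element (C ∪ D ∪ G = {0, 1, 2, 3, 4, 5}); total cost 3 + 13 + 13 = 29.
No covering selection has total cost below 29.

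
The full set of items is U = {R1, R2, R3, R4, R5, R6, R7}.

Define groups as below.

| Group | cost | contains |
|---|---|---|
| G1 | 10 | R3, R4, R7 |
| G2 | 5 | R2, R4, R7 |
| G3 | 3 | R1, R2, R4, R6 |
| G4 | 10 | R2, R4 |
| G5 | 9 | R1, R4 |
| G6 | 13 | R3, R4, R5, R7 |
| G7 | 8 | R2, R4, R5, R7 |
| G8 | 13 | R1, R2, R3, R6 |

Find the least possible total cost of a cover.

16

G3, G6 together cover every item (G3 ∪ G6 = {R1, R2, R3, R4, R5, R6, R7}); total cost 3 + 13 = 16.
The greedy pick G3, G7, G1 costs 21; no covering selection beats 16.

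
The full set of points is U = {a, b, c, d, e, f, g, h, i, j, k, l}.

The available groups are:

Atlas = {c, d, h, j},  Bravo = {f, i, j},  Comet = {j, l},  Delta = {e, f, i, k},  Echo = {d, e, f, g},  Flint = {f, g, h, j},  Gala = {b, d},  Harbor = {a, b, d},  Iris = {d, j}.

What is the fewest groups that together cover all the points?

5

Atlas and Comet and Delta and Echo and Harbor together: Atlas ∪ Comet ∪ Delta ∪ Echo ∪ Harbor = {a, b, c, d, e, f, g, h, i, j, k, l} — every point is covered.
No 4 of the 9 groups cover everything (all 126 combinations miss at least one point), so 5 is optimal.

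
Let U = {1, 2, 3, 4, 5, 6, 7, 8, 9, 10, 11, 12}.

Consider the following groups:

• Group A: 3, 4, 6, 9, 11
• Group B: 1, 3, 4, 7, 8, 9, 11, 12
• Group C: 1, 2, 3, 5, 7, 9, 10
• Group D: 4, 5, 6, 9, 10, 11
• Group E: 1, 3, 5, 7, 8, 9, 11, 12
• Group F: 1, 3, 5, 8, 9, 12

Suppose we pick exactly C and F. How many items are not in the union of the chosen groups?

Union of C, F = {1, 2, 3, 5, 7, 8, 9, 10, 12}.
Not covered: 4, 6, 11 — 3 items.

3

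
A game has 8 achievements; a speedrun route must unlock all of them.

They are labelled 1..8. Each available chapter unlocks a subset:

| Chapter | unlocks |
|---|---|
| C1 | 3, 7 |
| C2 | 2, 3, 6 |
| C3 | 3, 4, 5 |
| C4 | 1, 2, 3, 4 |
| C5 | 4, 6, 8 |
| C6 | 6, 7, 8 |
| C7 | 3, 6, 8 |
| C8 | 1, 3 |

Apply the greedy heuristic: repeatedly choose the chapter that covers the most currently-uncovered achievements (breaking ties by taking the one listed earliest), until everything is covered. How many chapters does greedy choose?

3

Greedy: pick C4 (covers 4 new) → pick C6 (covers 3 new) → pick C3 (covers 1 new). Total picks: 3.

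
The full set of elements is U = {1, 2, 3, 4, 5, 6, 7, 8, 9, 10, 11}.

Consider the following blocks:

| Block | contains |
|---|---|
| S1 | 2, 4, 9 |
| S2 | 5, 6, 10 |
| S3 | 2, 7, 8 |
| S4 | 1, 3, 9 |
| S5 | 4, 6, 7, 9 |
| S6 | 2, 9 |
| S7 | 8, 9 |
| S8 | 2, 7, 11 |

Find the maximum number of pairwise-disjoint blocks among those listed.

S2, S3, S4 are pairwise disjoint (S2={5,6,10}; S3={2,7,8}; S4={1,3,9}).
Every remaining block overlaps one of these, and no 4 of the listed blocks are pairwise disjoint, so 3 is the maximum.

3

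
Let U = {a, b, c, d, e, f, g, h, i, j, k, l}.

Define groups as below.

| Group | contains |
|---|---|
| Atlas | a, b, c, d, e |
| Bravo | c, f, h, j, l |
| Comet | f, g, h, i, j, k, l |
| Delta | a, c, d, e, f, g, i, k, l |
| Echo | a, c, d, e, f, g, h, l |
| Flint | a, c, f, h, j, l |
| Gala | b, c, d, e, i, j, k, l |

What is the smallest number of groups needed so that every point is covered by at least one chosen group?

2

Atlas and Comet cover everything between them: the union {a, b, c, d, e, f, g, h, i, j, k, l} is all of U.
No single group has all 12 points (the largest, Delta, has 9), so 2 is optimal.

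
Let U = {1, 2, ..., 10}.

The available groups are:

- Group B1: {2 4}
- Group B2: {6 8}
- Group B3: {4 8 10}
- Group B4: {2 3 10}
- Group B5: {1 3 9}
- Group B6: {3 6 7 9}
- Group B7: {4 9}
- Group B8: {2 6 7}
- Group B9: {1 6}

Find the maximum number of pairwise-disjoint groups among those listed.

3

B3, B5, B8 are pairwise disjoint (B3={4,8,10}; B5={1,3,9}; B8={2,6,7}).
Every remaining group overlaps one of these, and no 4 of the listed groups are pairwise disjoint, so 3 is the maximum.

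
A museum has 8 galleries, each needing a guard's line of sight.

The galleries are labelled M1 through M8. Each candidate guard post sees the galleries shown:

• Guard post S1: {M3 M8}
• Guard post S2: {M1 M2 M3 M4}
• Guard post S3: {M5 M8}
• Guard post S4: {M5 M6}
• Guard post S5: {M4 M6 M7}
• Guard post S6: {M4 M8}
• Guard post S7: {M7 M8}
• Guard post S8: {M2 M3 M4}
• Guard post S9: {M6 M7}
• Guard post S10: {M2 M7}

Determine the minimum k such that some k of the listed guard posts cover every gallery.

Take {S2, S3, S5}. Their union is {M1, M2, M3, M4, M5, M6, M7, M8}, which is all 8 galleries.
Only S2 contains M1, so S2 is forced; the remaining 4 galleries need at least 2 more guard posts (each remaining guard post adds at most 2) — so at least 3 guard posts are needed, and 3 is optimal.

3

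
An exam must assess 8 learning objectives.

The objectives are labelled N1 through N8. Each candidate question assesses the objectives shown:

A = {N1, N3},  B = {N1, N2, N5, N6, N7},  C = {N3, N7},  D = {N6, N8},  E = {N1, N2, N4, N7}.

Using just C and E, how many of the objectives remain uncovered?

3

Union of C, E = {N1, N2, N3, N4, N7}.
Not covered: N5, N6, N8 — 3 objectives.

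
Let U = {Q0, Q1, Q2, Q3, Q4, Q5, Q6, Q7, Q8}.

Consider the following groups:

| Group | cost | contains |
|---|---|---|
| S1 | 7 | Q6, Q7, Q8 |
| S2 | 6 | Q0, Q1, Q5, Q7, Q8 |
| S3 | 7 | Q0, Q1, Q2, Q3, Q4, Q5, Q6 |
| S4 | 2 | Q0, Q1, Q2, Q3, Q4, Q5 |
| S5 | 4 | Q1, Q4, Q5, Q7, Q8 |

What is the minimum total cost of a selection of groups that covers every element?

9

S1, S4 together cover every element (S1 ∪ S4 = {Q0, Q1, Q2, Q3, Q4, Q5, Q6, Q7, Q8}); total cost 7 + 2 = 9.
The greedy pick S4, S5, S1 costs 13; no covering selection beats 9.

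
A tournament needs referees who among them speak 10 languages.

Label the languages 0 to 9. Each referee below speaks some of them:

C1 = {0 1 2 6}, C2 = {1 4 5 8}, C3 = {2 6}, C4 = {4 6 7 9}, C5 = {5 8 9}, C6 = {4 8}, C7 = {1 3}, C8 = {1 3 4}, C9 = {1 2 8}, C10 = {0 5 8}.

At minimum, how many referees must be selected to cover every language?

4

C1 and C4 and C7 and C10 together: C1 ∪ C4 ∪ C7 ∪ C10 = {0, 1, 2, 3, 4, 5, 6, 7, 8, 9} — every language is covered.
No 3 of the 10 referees cover everything (all 120 combinations miss at least one language), so 4 is optimal.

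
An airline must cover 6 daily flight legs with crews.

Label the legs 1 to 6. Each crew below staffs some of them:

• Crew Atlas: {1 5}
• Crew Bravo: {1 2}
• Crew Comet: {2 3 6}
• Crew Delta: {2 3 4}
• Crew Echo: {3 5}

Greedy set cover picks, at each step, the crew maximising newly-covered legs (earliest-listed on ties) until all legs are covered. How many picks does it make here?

Greedy: pick Comet (covers 3 new) → pick Atlas (covers 2 new) → pick Delta (covers 1 new). Total picks: 3.

3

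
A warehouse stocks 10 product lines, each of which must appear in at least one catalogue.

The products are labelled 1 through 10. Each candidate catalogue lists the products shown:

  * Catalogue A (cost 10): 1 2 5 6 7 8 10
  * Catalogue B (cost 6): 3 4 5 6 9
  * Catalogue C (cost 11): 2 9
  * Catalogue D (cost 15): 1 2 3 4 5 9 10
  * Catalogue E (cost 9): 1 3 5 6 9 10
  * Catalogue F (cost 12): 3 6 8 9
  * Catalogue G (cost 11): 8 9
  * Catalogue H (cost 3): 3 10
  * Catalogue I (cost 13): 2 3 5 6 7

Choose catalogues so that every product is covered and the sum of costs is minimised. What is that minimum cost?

A, B together cover every product (A ∪ B = {1, 2, 3, 4, 5, 6, 7, 8, 9, 10}); total cost 10 + 6 = 16.
No covering selection has total cost below 16.

16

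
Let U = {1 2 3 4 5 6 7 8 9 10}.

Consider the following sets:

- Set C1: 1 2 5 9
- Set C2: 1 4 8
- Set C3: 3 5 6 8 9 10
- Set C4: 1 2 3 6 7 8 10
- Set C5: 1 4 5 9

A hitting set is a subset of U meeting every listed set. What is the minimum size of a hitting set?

The 2 elements {8, 9} hit every set.
No single element lies in every set, so at least 2 are needed and 2 is optimal.

2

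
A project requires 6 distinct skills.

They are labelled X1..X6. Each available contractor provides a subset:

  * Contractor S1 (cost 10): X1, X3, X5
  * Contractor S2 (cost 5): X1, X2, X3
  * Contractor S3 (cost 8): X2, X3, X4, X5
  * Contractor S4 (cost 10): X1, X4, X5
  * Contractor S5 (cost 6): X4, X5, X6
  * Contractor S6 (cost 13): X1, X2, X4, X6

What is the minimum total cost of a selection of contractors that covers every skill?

11

S2, S5 together cover every skill (S2 ∪ S5 = {X1, X2, X3, X4, X5, X6}); total cost 5 + 6 = 11.
No covering selection has total cost below 11.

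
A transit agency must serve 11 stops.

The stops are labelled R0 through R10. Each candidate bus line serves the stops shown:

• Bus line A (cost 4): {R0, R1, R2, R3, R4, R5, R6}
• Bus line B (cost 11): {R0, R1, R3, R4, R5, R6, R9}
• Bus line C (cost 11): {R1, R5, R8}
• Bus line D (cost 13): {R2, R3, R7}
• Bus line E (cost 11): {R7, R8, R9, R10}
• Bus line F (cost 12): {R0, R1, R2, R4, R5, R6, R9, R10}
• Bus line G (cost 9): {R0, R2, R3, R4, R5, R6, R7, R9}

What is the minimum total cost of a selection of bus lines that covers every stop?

15

A, E together cover every stop (A ∪ E = {R0, R1, R2, R3, R4, R5, R6, R7, R8, R9, R10}); total cost 4 + 11 = 15.
No covering selection has total cost below 15.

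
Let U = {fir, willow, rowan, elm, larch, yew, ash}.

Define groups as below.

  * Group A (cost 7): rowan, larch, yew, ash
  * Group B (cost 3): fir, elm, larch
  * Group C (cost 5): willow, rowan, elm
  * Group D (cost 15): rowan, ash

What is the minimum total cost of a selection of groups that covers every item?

15

A, B, C together cover every item (A ∪ B ∪ C = {fir, willow, rowan, elm, larch, yew, ash}); total cost 7 + 3 + 5 = 15.
No covering selection has total cost below 15.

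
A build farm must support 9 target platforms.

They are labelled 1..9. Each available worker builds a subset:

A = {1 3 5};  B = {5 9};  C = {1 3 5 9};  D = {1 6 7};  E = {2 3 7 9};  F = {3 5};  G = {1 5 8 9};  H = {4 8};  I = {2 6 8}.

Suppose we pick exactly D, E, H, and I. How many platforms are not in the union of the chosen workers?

Union of D, E, H, I = {1, 2, 3, 4, 6, 7, 8, 9}.
Not covered: 5 — 1 platform.

1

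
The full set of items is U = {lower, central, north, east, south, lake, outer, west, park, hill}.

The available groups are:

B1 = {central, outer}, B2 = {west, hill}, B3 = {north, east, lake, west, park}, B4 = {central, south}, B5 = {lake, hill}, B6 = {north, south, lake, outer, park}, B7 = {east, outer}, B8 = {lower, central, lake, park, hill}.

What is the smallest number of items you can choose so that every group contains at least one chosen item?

The 4 items {central, east, lake, west} hit every group.
No choice of 3 items meets every group, so 4 is the minimum.

4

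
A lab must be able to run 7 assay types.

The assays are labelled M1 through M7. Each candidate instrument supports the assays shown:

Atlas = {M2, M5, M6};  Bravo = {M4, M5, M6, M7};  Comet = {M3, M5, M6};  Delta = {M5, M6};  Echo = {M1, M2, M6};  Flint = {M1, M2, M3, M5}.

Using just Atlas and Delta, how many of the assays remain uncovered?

4

Union of Atlas, Delta = {M2, M5, M6}.
Not covered: M1, M3, M4, M7 — 4 assays.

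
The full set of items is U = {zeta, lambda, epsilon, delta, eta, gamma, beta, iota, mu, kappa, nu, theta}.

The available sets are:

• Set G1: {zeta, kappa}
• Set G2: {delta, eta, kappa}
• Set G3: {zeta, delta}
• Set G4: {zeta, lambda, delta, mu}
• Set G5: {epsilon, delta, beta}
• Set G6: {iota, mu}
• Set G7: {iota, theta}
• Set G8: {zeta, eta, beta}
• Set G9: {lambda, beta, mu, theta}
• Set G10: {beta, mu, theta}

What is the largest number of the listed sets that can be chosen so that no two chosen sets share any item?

G1, G5, G7 are pairwise disjoint (G1={zeta,kappa}; G5={epsilon,delta,beta}; G7={iota,theta}).
Every remaining set overlaps one of these, and no 4 of the listed sets are pairwise disjoint, so 3 is the maximum.

3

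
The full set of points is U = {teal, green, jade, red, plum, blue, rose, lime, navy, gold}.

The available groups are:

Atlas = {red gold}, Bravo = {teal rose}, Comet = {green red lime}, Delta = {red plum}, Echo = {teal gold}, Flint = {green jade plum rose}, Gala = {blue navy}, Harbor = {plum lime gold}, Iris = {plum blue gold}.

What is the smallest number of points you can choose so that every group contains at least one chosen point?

Take H = {teal, red, plum, navy}. Each listed group contains at least one of these, so H is a hitting set of size 4.
No choice of 3 points meets every group, so 4 is the minimum.

4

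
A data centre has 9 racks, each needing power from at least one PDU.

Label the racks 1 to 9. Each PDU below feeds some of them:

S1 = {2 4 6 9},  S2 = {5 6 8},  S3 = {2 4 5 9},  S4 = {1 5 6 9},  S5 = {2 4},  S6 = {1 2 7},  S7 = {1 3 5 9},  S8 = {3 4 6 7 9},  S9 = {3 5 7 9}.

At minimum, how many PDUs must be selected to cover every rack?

Take {S2, S6, S8}. Their union is {1, 2, 3, 4, 5, 6, 7, 8, 9}, which is all 9 racks.
Only S2 contains 8, so S2 is forced; the remaining 6 racks need at least 2 more PDUs (each remaining PDU adds at most 4) — so at least 3 PDUs are needed, and 3 is optimal.

3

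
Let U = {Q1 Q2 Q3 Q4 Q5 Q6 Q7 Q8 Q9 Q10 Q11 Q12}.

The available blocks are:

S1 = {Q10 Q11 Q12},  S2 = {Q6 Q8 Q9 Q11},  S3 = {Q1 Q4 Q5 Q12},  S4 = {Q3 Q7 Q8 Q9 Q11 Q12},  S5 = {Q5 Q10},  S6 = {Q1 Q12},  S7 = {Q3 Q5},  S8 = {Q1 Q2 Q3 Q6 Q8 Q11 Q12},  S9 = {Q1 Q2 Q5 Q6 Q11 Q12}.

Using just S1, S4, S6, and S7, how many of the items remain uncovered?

3

Union of S1, S4, S6, S7 = {Q1, Q3, Q5, Q7, Q8, Q9, Q10, Q11, Q12}.
Not covered: Q2, Q4, Q6 — 3 items.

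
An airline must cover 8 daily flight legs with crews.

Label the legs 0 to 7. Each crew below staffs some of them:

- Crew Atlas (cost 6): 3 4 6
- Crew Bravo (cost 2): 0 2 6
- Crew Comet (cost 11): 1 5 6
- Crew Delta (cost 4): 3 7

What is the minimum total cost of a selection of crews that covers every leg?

Atlas, Bravo, Comet, Delta together cover every leg (Atlas ∪ Bravo ∪ Comet ∪ Delta = {0, 1, 2, 3, 4, 5, 6, 7}); total cost 6 + 2 + 11 + 4 = 23.
No covering selection has total cost below 23.

23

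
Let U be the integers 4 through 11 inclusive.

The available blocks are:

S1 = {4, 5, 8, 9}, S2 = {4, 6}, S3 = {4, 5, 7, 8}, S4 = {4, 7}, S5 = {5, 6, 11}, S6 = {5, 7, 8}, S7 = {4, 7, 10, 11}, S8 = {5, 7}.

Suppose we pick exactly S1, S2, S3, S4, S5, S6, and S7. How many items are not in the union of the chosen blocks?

0

Union of S1, S2, S3, S4, S5, S6, S7 = {4, 5, 6, 7, 8, 9, 10, 11} — that's every item, so 0 are uncovered.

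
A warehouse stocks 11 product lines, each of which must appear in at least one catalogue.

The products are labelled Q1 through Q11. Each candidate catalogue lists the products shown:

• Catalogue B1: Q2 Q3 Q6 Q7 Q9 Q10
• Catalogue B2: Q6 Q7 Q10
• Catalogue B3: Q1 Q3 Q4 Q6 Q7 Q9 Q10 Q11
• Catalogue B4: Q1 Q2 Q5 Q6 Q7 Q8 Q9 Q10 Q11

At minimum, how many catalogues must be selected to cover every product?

B3 and B4 together: B3 ∪ B4 = {Q1, Q2, Q3, Q4, Q5, Q6, Q7, Q8, Q9, Q10, Q11} — every product is covered.
No single catalogue has all 11 products (the largest, B4, has 9), so 2 is optimal.

2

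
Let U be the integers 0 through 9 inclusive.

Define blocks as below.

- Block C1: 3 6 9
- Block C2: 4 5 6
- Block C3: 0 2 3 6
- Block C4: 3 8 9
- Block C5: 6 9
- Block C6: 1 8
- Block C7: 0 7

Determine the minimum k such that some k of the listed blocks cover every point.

C2 and C3 and C5 and C6 and C7 together: C2 ∪ C3 ∪ C5 ∪ C6 ∪ C7 = {0, 1, 2, 3, 4, 5, 6, 7, 8, 9} — every point is covered.
No 4 of the 7 blocks cover everything (all 35 combinations miss at least one point), so 5 is optimal.

5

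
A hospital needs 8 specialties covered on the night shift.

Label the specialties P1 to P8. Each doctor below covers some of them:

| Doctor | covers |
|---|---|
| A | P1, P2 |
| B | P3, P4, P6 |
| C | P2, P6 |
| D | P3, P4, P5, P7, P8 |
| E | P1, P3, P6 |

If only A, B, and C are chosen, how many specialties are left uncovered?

Union of A, B, C = {P1, P2, P3, P4, P6}.
Not covered: P5, P7, P8 — 3 specialties.

3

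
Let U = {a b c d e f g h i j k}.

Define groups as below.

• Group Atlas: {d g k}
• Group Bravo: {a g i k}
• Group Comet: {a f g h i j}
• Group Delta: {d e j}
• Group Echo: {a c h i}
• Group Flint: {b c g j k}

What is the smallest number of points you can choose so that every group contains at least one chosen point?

3

The 3 points {c, g, j} hit every group.
No choice of 2 points meets every group, so 3 is the minimum.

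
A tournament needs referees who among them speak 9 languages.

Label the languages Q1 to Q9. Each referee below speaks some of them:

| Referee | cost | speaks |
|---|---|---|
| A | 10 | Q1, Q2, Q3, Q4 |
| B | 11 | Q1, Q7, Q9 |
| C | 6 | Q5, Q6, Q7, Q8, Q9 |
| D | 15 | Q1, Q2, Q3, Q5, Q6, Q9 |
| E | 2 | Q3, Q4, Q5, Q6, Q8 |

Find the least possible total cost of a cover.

16

A, C together cover every language (A ∪ C = {Q1, Q2, Q3, Q4, Q5, Q6, Q7, Q8, Q9}); total cost 10 + 6 = 16.
The greedy pick E, C, A costs 18; no covering selection beats 16.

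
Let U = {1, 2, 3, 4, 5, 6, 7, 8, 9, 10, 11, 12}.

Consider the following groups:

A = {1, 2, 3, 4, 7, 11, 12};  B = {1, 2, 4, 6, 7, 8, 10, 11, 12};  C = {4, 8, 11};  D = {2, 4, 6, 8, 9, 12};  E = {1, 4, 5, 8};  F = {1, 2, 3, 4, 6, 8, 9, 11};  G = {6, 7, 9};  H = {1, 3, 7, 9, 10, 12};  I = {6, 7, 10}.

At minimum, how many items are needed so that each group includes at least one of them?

2

T = {7, 8} meets every group (each contains at least one member of T), and |T| = 2.
The groups E, I are pairwise disjoint, so any hitting set needs a separate item for each — at least 2. Hence 2 is optimal.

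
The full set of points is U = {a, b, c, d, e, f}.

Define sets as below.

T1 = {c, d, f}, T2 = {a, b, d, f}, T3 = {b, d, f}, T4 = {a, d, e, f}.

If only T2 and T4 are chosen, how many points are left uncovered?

Union of T2, T4 = {a, b, d, e, f}.
Not covered: c — 1 point.

1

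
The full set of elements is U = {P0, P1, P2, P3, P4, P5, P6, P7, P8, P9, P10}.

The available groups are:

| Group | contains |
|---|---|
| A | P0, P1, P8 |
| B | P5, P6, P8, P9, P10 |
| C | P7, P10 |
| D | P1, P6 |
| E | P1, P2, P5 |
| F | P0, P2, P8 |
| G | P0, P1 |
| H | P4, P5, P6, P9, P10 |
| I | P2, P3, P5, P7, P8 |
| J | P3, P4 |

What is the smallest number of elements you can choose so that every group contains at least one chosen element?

4

The 4 elements {P0, P1, P3, P10} hit every group.
The groups C, D, F, J are pairwise disjoint, so any hitting set needs a separate element for each — at least 4. Hence 4 is optimal.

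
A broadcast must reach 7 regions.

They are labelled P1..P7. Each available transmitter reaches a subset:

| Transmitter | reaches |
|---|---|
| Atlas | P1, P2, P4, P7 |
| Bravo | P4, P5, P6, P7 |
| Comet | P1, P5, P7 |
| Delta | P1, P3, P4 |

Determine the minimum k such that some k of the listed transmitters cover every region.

Atlas and Bravo and Delta together: Atlas ∪ Bravo ∪ Delta = {P1, P2, P3, P4, P5, P6, P7} — every region is covered.
Only Atlas contains P2, so Atlas is forced; the remaining 3 regions need at least 2 more transmitters (each remaining transmitter adds at most 2) — so at least 3 transmitters are needed, and 3 is optimal.

3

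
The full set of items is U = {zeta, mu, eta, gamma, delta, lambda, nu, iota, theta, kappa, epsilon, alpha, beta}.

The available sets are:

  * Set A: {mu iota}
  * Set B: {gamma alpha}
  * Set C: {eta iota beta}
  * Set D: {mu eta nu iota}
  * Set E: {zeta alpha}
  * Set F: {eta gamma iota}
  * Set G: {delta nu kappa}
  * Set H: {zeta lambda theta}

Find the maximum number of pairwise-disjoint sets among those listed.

4

B, C, G, H are pairwise disjoint (B={gamma,alpha}; C={eta,iota,beta}; G={delta,nu,kappa}; H={zeta,lambda,theta}).
Every remaining set overlaps one of these, and no 5 of the listed sets are pairwise disjoint, so 4 is the maximum.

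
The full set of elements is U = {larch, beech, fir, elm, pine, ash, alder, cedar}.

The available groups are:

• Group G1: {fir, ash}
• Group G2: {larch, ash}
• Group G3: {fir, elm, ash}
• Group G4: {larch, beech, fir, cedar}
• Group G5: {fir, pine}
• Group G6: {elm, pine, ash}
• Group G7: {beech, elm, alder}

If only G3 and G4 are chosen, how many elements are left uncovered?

Union of G3, G4 = {larch, beech, fir, elm, ash, cedar}.
Not covered: pine, alder — 2 elements.

2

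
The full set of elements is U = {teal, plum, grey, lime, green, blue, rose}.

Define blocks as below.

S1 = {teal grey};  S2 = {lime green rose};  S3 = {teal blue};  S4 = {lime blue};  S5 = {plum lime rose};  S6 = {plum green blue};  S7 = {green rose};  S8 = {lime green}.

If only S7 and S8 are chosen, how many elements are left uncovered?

Union of S7, S8 = {lime, green, rose}.
Not covered: teal, plum, grey, blue — 4 elements.

4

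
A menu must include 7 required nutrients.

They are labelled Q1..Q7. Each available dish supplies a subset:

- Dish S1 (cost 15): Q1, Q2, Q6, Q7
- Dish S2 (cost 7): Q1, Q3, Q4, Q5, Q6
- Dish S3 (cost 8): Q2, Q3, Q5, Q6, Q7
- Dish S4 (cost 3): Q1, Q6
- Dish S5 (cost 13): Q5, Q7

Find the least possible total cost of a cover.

15

S2, S3 together cover every nutrient (S2 ∪ S3 = {Q1, Q2, Q3, Q4, Q5, Q6, Q7}); total cost 7 + 8 = 15.
No covering selection has total cost below 15.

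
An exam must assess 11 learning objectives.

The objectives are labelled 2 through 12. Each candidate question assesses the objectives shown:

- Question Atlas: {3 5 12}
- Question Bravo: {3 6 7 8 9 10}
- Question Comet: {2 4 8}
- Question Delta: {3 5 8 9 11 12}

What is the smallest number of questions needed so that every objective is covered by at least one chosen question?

3

Bravo and Comet and Delta together: Bravo ∪ Comet ∪ Delta = {2, 3, 4, 5, 6, 7, 8, 9, 10, 11, 12} — every objective is covered.
Only Comet contains 2, so Comet is forced; the remaining 8 objectives need at least 2 more questions (each remaining question adds at most 5) — so at least 3 questions are needed, and 3 is optimal.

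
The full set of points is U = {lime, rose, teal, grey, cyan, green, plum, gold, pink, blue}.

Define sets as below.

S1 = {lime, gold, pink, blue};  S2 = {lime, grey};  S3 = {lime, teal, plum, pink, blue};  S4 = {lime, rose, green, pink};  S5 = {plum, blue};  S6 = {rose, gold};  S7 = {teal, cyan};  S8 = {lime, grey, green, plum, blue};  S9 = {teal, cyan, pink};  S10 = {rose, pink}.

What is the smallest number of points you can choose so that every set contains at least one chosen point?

The 4 points {lime, rose, teal, plum} hit every set.
The sets S2, S5, S6, S7 are pairwise disjoint, so any hitting set needs a separate point for each — at least 4. Hence 4 is optimal.

4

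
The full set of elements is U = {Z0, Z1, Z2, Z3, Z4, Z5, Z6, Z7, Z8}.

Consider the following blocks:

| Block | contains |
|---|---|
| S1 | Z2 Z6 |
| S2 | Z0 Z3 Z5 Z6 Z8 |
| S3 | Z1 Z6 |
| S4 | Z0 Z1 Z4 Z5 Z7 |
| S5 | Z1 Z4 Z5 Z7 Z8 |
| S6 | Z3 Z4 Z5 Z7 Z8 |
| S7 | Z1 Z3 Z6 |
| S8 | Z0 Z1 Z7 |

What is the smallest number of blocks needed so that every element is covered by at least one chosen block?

3

S1, S6, and S8 cover everything between them: the union {Z0, Z1, Z2, Z3, Z4, Z5, Z6, Z7, Z8} is all of U.
Only S1 contains Z2, so S1 is forced; the remaining 7 elements need at least 2 more blocks (each remaining block adds at most 5) — so at least 3 blocks are needed, and 3 is optimal.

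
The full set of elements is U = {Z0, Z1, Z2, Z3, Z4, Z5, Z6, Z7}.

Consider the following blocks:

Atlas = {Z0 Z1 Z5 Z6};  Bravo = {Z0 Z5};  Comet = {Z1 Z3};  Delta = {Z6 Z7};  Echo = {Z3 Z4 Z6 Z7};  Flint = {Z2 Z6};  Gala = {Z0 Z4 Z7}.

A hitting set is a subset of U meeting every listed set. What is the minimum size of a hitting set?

Take H = {Z0, Z3, Z6}. Each listed block contains at least one of these, so H is a hitting set of size 3.
The blocks Comet, Flint, Gala are pairwise disjoint, so any hitting set needs a separate element for each — at least 3. Hence 3 is optimal.

3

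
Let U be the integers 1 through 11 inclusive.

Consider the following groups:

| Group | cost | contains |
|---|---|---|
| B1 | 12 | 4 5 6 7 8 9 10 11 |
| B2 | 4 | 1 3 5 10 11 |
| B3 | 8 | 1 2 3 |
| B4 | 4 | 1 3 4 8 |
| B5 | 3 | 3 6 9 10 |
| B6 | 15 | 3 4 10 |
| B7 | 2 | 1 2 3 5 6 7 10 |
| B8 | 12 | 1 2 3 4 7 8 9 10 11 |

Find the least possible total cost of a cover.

13

B2, B4, B5, B7 together cover every point (B2 ∪ B4 ∪ B5 ∪ B7 = {1, 2, 3, 4, 5, 6, 7, 8, 9, 10, 11}); total cost 4 + 4 + 3 + 2 = 13.
No covering selection has total cost below 13.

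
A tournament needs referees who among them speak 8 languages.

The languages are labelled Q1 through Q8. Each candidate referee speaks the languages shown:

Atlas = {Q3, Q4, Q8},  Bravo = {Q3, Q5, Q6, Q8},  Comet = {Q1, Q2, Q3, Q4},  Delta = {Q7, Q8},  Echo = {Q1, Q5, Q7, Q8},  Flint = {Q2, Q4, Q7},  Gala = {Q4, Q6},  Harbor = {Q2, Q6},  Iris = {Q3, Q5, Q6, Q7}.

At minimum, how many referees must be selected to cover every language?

Take {Atlas, Comet, Iris}. Their union is {Q1, Q2, Q3, Q4, Q5, Q6, Q7, Q8}, which is all 8 languages.
No 2 of the 9 referees cover everything (all 36 combinations miss at least one language), so 3 is optimal.

3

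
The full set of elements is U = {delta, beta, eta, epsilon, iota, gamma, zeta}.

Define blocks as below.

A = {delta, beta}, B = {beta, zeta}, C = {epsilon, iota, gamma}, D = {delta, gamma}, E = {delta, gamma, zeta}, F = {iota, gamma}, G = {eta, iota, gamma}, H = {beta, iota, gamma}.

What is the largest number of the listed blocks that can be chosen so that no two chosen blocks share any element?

A, G are pairwise disjoint (A={delta,beta}; G={eta,iota,gamma}).
Every remaining block overlaps one of these, and no 3 of the listed blocks are pairwise disjoint, so 2 is the maximum.

2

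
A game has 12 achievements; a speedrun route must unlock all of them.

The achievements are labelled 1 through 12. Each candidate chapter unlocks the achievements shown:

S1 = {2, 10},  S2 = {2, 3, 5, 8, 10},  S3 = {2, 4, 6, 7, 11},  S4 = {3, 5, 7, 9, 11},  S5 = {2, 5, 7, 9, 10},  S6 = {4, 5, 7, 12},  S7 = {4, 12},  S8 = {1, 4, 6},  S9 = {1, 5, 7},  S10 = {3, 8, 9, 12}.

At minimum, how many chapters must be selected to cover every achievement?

4

S4 and S5 and S8 and S10 together: S4 ∪ S5 ∪ S8 ∪ S10 = {1, 2, 3, 4, 5, 6, 7, 8, 9, 10, 11, 12} — every achievement is covered.
No 3 of the 10 chapters cover everything (all 120 combinations miss at least one achievement), so 4 is optimal.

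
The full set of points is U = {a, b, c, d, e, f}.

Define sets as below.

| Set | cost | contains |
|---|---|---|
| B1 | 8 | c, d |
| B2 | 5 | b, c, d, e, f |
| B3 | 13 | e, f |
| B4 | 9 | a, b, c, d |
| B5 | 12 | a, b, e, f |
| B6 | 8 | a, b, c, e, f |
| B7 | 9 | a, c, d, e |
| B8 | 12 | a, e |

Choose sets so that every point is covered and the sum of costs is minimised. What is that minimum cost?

13

B2, B6 together cover every point (B2 ∪ B6 = {a, b, c, d, e, f}); total cost 5 + 8 = 13.
No covering selection has total cost below 13.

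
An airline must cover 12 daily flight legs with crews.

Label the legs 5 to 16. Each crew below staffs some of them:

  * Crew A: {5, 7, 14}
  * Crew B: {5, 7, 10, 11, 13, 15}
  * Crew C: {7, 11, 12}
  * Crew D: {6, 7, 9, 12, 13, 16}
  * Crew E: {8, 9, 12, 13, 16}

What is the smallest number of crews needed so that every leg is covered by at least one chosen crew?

Take {A, B, D, E}. Their union is {5, 6, 7, 8, 9, 10, 11, 12, 13, 14, 15, 16}, which is all 12 legs.
No 3 of the 5 crews cover everything (all 10 combinations miss at least one leg), so 4 is optimal.

4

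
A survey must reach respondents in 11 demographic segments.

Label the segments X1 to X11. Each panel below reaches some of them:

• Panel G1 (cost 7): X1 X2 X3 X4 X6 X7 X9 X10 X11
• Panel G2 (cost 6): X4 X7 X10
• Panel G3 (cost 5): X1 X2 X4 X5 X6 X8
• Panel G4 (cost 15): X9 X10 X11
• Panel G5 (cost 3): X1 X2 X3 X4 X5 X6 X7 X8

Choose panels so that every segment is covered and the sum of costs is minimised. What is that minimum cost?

G1, G5 together cover every segment (G1 ∪ G5 = {X1, X2, X3, X4, X5, X6, X7, X8, X9, X10, X11}); total cost 7 + 3 = 10.
No covering selection has total cost below 10.

10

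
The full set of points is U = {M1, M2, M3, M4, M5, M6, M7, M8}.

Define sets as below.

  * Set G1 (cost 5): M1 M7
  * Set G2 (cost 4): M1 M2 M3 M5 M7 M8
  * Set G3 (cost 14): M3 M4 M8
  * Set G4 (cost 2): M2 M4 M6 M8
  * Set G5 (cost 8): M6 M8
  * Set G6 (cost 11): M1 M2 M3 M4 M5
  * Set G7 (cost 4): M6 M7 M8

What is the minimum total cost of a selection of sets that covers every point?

G2, G4 together cover every point (G2 ∪ G4 = {M1, M2, M3, M4, M5, M6, M7, M8}); total cost 4 + 2 = 6.
No covering selection has total cost below 6.

6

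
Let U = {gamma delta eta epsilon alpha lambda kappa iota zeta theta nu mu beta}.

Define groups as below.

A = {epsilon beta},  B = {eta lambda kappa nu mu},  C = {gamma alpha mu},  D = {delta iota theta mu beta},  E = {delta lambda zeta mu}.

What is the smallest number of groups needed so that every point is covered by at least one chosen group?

5

A, B, C, D, and E cover everything between them: the union {gamma, delta, eta, epsilon, alpha, lambda, kappa, iota, zeta, theta, nu, mu, beta} is all of U.
No 4 of the 5 groups cover everything (all 5 combinations miss at least one point), so 5 is optimal.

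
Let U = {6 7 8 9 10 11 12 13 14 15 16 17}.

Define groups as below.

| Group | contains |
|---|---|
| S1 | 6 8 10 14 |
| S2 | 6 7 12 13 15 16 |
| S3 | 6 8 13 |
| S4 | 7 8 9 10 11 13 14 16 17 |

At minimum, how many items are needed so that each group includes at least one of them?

H = {6, 11} meets every group (each contains at least one member of H), and |H| = 2.
No single item lies in every group, so at least 2 are needed and 2 is optimal.

2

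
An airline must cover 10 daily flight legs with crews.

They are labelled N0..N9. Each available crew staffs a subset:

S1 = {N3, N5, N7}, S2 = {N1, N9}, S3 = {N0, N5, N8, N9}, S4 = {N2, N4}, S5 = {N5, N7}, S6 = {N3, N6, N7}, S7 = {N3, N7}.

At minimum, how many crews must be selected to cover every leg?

Take {S2, S3, S4, S6}. Their union is {N0, N1, N2, N3, N4, N5, N6, N7, N8, N9}, which is all 10 legs.
Only S2 contains N1, so S2 is forced; the remaining 8 legs need at least 3 more crews (each remaining crew adds at most 3) — so at least 4 crews are needed, and 4 is optimal.

4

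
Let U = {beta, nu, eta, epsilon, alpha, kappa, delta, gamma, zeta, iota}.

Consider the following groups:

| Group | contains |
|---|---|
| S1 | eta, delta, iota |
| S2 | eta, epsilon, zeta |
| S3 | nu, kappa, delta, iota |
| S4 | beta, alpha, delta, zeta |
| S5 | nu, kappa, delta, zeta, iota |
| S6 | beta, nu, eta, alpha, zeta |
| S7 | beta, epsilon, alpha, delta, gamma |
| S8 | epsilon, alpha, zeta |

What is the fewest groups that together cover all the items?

S2 and S5 and S7 together: S2 ∪ S5 ∪ S7 = {beta, nu, eta, epsilon, alpha, kappa, delta, gamma, zeta, iota} — every item is covered.
Only S7 contains gamma, so S7 is forced; the remaining 5 items need at least 2 more groups (each remaining group adds at most 4) — so at least 3 groups are needed, and 3 is optimal.

3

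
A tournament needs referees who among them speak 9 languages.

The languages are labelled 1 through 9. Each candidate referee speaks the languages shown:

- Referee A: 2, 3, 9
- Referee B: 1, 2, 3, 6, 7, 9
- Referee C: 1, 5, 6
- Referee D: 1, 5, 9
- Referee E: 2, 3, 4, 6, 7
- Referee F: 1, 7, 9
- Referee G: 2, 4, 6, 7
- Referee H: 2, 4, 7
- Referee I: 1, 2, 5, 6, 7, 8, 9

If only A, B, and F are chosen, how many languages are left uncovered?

Union of A, B, F = {1, 2, 3, 6, 7, 9}.
Not covered: 4, 5, 8 — 3 languages.

3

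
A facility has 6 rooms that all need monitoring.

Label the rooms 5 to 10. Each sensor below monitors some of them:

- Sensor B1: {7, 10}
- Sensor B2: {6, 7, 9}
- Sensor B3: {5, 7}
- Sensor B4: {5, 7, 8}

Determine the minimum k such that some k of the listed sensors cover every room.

3

B1 and B2 and B4 together: B1 ∪ B2 ∪ B4 = {5, 6, 7, 8, 9, 10} — every room is covered.
Only B2 contains 6, so B2 is forced; the remaining 3 rooms need at least 2 more sensors (each remaining sensor adds at most 2) — so at least 3 sensors are needed, and 3 is optimal.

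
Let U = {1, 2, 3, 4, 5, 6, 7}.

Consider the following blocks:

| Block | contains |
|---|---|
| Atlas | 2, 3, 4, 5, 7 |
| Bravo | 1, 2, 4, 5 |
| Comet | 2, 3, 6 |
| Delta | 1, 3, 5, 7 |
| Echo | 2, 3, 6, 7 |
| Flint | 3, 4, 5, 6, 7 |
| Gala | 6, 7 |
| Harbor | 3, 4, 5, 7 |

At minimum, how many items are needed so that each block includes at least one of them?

Take H = {5, 6}. Each listed block contains at least one of these, so H is a hitting set of size 2.
The blocks Bravo, Gala are pairwise disjoint, so any hitting set needs a separate item for each — at least 2. Hence 2 is optimal.

2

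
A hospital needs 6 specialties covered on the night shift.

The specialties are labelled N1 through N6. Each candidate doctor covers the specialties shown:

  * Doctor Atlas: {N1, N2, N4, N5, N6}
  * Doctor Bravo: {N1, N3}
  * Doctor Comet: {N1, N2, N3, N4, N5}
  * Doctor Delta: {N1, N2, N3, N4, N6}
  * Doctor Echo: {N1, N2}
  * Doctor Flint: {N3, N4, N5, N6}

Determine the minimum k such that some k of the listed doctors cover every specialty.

2

Delta and Flint together: Delta ∪ Flint = {N1, N2, N3, N4, N5, N6} — every specialty is covered.
No single doctor has all 6 specialties (the largest, Atlas, has 5), so 2 is optimal.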